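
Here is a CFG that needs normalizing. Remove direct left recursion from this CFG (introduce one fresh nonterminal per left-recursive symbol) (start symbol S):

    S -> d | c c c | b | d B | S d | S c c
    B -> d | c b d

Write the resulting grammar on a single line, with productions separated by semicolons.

S -> d S' | c c c S' | b S' | d B S'; B -> d | c b d; S' -> d S' | c c S' | ε

Left recursion appears on S.
For S: α = {d, c c}, β = {d, c c c, b, d B}. Rewrite as S → β S' and S' → α S' | ε.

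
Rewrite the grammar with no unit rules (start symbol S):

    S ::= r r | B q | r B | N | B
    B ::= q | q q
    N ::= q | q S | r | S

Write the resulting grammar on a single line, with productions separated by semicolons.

S ::= q | q q | r r | B q | r B | q S | r; B ::= q | q q; N ::= q | q q | r r | B q | r B | q S | r

Unit pairs: N ⇒* {B, S}; S ⇒* {B, N}.
Replace each nonterminal's rules with the union of the non-unit rules of every nonterminal it unit-derives.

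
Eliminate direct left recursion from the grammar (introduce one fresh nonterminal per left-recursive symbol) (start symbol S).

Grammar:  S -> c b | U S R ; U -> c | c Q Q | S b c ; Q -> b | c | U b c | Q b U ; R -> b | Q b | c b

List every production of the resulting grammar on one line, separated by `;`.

Q is directly left-recursive.
For Q: α = {b U}, β = {b, c, U b c}. Rewrite as Q → β Q' and Q' → α Q' | ε.

S -> c b | U S R; U -> c | c Q Q | S b c; Q -> b Q' | c Q' | U b c Q'; R -> b | Q b | c b; Q' -> b U Q' | epsilon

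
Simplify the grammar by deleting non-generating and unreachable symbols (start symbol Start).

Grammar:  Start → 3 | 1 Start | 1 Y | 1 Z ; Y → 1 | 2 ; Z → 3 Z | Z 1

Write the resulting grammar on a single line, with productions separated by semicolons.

Generating nonterminals: {Start, Y}.
Reachable from Start after that: {Start, Y}.
Removed useless symbols: {Z} and every production mentioning them.

Start → 3 | 1 Start | 1 Y; Y → 1 | 2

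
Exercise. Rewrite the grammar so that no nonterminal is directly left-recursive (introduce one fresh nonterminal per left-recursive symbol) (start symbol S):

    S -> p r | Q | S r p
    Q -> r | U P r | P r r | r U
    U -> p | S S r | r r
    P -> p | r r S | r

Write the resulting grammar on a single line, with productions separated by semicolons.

S -> p r S' | Q S'; Q -> r | U P r | P r r | r U; U -> p | S S r | r r; P -> p | r r S | r; S' -> r p S' | ε

Left recursion appears on S.
For S: α = {r p}, β = {p r, Q}. Rewrite as S → β S' and S' → α S' | ε.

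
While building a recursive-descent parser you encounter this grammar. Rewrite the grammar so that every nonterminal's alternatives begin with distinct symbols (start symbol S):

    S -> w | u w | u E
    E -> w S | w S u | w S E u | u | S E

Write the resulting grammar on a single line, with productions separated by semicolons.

S -> w | u S'; E -> u | S E | w S E'; S' -> w | E; E' -> epsilon | u | E u

S has alternatives sharing prefix 'u': factor to S → u S' with S' → w | E.
E has alternatives sharing prefix 'w S': factor to E → w S E' with E' → ε | u | E u.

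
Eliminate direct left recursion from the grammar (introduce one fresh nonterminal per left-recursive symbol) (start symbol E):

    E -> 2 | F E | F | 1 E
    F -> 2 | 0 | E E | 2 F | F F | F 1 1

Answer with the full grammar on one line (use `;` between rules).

Left recursion appears on F.
For F: α = {F, 1 1}, β = {2, 0, E E, 2 F}. Rewrite as F → β F' and F' → α F' | ε.

E -> 2 | F E | F | 1 E; F -> 2 F' | 0 F' | E E F' | 2 F F'; F' -> F F' | 1 1 F' | eps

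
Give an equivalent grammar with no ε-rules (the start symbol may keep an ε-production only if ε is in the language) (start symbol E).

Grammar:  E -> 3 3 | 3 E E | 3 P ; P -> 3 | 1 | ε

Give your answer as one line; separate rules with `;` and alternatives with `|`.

E -> 3 3 | 3 E E | 3 P | 3; P -> 3 | 1

The nullable symbols are {P}.
ε ∉ L(G), so no ε-production is kept.
Expand every rule over subsets of its nullable positions: E → 3 P gives 3 P | 3.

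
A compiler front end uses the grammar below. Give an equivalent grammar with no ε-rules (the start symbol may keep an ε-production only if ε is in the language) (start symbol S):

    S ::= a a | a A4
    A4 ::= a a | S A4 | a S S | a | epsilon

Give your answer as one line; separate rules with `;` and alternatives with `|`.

S ::= a a | a A4 | a; A4 ::= a a | S A4 | S | a S S | a

The nullable symbols are {A4}.
ε ∉ L(G), so no ε-production is kept.
Expand every rule over subsets of its nullable positions: S → a A4 gives a A4 | a. A4 → S A4 gives S A4 | S.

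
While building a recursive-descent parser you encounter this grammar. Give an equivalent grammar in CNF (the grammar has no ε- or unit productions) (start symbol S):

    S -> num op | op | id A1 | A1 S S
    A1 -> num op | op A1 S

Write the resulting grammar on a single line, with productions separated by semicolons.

S -> X1 X2 | op | X3 A1 | A1 Y1; A1 -> X1 X2 | X2 Y2; X1 -> num; X2 -> op; X3 -> id; Y1 -> S S; Y2 -> A1 S

Introduce a nonterminal for each terminal appearing in a rule of length ≥ 2: X1 → num, X2 → op, X3 → id.
Binarize each right-hand side of length ≥ 3 by chaining fresh nonterminals (Y1, Y2, …): affected rules were S → A1 S S; A1 → X2 A1 S.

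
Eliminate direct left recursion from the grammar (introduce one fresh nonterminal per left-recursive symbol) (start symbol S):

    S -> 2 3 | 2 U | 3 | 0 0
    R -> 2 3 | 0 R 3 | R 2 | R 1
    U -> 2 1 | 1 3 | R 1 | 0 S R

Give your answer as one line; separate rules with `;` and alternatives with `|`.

Directly left-recursive nonterminal: R.
For R: α = {2, 1}, β = {2 3, 0 R 3}. Rewrite as R → β R' and R' → α R' | ε.

S -> 2 3 | 2 U | 3 | 0 0; R -> 2 3 R' | 0 R 3 R'; U -> 2 1 | 1 3 | R 1 | 0 S R; R' -> 2 R' | 1 R' | epsilon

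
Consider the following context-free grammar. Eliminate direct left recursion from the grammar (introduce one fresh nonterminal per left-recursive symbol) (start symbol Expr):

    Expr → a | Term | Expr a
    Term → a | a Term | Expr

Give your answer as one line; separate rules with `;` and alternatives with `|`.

Expr → a Expr1 | Term Expr1; Term → a | a Term | Expr; Expr1 → a Expr1 | ε

Expr is directly left-recursive.
For Expr: α = {a}, β = {a, Term}. Rewrite as Expr → β Expr1 and Expr1 → α Expr1 | ε.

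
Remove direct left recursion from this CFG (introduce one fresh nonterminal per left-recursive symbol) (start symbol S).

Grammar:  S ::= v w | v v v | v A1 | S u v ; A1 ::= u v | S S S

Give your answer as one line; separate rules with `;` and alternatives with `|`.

S ::= v w S' | v v v S' | v A1 S'; A1 ::= u v | S S S; S' ::= u v S' | ε

S is directly left-recursive.
For S: α = {u v}, β = {v w, v v v, v A1}. Rewrite as S → β S' and S' → α S' | ε.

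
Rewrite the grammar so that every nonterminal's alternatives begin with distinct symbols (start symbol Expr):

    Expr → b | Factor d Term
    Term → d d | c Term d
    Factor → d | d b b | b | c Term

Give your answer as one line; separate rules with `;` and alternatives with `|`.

Expr → b | Factor d Term; Term → d d | c Term d; Factor → b | c Term | d Factor1; Factor1 → ε | b b

Factor has alternatives sharing prefix 'd': factor to Factor → d Factor1 with Factor1 → ε | b b.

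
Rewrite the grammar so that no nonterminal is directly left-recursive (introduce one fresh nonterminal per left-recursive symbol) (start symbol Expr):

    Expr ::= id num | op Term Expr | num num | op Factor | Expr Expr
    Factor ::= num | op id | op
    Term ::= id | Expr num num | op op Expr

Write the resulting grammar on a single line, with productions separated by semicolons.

Expr ::= id num Expr1 | op Term Expr Expr1 | num num Expr1 | op Factor Expr1; Factor ::= num | op id | op; Term ::= id | Expr num num | op op Expr; Expr1 ::= Expr Expr1 | ε

Expr is directly left-recursive.
For Expr: α = {Expr}, β = {id num, op Term Expr, num num, op Factor}. Rewrite as Expr → β Expr1 and Expr1 → α Expr1 | ε.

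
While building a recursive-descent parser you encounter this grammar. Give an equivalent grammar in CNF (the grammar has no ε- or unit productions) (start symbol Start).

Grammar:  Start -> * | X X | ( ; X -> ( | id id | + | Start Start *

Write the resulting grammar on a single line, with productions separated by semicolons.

Start -> * | X X | (; X -> ( | X1 X1 | + | Start Y1; X1 -> id; X2 -> *; Y1 -> Start X2

Introduce a nonterminal for each terminal appearing in a rule of length ≥ 2: X1 → id, X2 → *.
Binarize each right-hand side of length ≥ 3 by chaining fresh nonterminals (Y1, Y2, …): affected rules were X → Start Start X2.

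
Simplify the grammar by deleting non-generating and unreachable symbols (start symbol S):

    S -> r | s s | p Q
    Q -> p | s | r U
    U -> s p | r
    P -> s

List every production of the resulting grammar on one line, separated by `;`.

S -> r | s s | p Q; Q -> p | s | r U; U -> s p | r

Generating nonterminals: {P, Q, S, U}.
Reachable from S after that: {Q, S, U}.
Removed useless symbols: {P} and every production mentioning them.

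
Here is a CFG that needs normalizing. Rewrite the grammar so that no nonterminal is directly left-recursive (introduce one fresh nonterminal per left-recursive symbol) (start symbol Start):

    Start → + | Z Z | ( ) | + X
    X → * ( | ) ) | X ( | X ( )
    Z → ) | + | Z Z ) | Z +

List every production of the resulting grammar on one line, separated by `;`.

X, Z are directly left-recursive.
For X: α = {(, ( )}, β = {* (, ) )}. Rewrite as X → β X1 and X1 → α X1 | ε.
For Z: α = {Z ), +}, β = {), +}. Rewrite as Z → β Z1 and Z1 → α Z1 | ε.

Start → + | Z Z | ( ) | + X; X → * ( X1 | ) ) X1; Z → ) Z1 | + Z1; X1 → ( X1 | ( ) X1 | ε; Z1 → Z ) Z1 | + Z1 | ε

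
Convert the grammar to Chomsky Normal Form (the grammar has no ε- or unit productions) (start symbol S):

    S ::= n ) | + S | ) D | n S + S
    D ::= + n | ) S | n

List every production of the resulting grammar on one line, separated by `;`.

Introduce a nonterminal for each terminal appearing in a rule of length ≥ 2: X1 → n, X2 → ), X3 → +.
Binarize each right-hand side of length ≥ 3 by chaining fresh nonterminals (Y1, Y2, …): affected rules were S → X1 S X3 S.

S ::= X1 X2 | X3 S | X2 D | X1 Y1; D ::= X3 X1 | X2 S | n; X1 ::= n; X2 ::= ); X3 ::= +; Y1 ::= S Y2; Y2 ::= X3 S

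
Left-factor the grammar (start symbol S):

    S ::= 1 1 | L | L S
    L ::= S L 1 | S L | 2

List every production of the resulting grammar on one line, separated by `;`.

S ::= 1 1 | L S'; L ::= 2 | S L L'; S' ::= ε | S; L' ::= 1 | ε

S has alternatives sharing prefix 'L': factor to S → L S' with S' → ε | S.
L has alternatives sharing prefix 'S L': factor to L → S L L' with L' → 1 | ε.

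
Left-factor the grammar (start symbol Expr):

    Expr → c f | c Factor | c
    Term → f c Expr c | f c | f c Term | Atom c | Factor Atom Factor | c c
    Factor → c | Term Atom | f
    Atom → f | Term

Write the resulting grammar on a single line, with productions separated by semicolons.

Expr has alternatives sharing prefix 'c': factor to Expr → c Expr1 with Expr1 → f | Factor | ε.
Term has alternatives sharing prefix 'f c': factor to Term → f c Term1 with Term1 → Expr c | ε | Term.

Expr → c Expr1; Term → Atom c | Factor Atom Factor | c c | f c Term1; Factor → c | Term Atom | f; Atom → f | Term; Expr1 → f | Factor | epsilon; Term1 → Expr c | epsilon | Term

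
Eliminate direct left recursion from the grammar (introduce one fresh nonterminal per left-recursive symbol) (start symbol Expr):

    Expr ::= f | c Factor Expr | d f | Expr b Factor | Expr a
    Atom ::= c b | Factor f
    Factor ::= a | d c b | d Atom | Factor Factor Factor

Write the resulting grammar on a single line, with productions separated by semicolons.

Expr ::= f Expr1 | c Factor Expr Expr1 | d f Expr1; Atom ::= c b | Factor f; Factor ::= a Factor1 | d c b Factor1 | d Atom Factor1; Expr1 ::= b Factor Expr1 | a Expr1 | eps; Factor1 ::= Factor Factor Factor1 | eps

Directly left-recursive nonterminals: Expr, Factor.
For Expr: α = {b Factor, a}, β = {f, c Factor Expr, d f}. Rewrite as Expr → β Expr1 and Expr1 → α Expr1 | ε.
For Factor: α = {Factor Factor}, β = {a, d c b, d Atom}. Rewrite as Factor → β Factor1 and Factor1 → α Factor1 | ε.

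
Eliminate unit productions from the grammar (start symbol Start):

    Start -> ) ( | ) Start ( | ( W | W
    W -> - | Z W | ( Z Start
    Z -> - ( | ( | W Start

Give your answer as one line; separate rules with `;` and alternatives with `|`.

Start -> ) ( | ) Start ( | ( W | - | Z W | ( Z Start; W -> - | Z W | ( Z Start; Z -> - ( | ( | W Start

Unit pairs: Start ⇒* {W}.
For each unit pair (A, B), copy every non-unit production of B to A, then drop all unit productions.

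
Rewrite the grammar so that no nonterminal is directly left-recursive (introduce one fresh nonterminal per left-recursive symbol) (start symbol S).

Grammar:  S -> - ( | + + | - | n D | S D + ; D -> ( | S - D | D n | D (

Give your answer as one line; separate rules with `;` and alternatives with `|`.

S -> - ( S' | + + S' | - S' | n D S'; D -> ( D' | S - D D'; S' -> D + S' | ε; D' -> n D' | ( D' | ε

Directly left-recursive nonterminals: S, D.
For S: α = {D +}, β = {- (, + +, -, n D}. Rewrite as S → β S' and S' → α S' | ε.
For D: α = {n, (}, β = {(, S - D}. Rewrite as D → β D' and D' → α D' | ε.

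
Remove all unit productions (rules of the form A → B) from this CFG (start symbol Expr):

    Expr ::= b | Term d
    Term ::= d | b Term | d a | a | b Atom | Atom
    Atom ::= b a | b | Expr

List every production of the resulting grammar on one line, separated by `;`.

Unit pairs: Atom ⇒* {Expr}; Term ⇒* {Atom, Expr}.
Replace each nonterminal's rules with the union of the non-unit rules of every nonterminal it unit-derives.

Expr ::= b | Term d; Term ::= d | b Term | d a | a | b Atom | b a | b | Term d; Atom ::= b a | b | Term d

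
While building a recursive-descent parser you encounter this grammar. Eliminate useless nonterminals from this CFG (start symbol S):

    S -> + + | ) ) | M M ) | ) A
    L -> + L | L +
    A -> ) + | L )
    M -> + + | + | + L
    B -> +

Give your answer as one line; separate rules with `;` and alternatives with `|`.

Generating nonterminals: {A, B, M, S}.
Reachable from S after that: {A, M, S}.
Removed useless symbols: {B, L} and every production mentioning them.

S -> + + | ) ) | M M ) | ) A; A -> ) +; M -> + + | +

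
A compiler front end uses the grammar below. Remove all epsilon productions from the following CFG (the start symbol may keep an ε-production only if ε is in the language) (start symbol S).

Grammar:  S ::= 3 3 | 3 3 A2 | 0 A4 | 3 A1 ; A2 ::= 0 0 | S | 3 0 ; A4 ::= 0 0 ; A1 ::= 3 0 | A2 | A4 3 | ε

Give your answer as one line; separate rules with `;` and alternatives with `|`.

S ::= 3 3 | 3 3 A2 | 0 A4 | 3 A1 | 3; A2 ::= 0 0 | S | 3 0; A4 ::= 0 0; A1 ::= 3 0 | A2 | A4 3

Nullable set = {A1}.
ε ∉ L(G), so no ε-production is kept.
Add the nullable-subset variants: S → 3 A1 gives 3 A1 | 3.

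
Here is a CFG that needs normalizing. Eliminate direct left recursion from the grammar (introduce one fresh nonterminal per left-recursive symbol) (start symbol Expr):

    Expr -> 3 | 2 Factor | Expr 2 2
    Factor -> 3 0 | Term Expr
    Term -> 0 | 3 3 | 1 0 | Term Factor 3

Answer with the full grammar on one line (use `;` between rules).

Expr, Term are directly left-recursive.
For Expr: α = {2 2}, β = {3, 2 Factor}. Rewrite as Expr → β Expr1 and Expr1 → α Expr1 | ε.
For Term: α = {Factor 3}, β = {0, 3 3, 1 0}. Rewrite as Term → β Term1 and Term1 → α Term1 | ε.

Expr -> 3 Expr1 | 2 Factor Expr1; Factor -> 3 0 | Term Expr; Term -> 0 Term1 | 3 3 Term1 | 1 0 Term1; Expr1 -> 2 2 Expr1 | ε; Term1 -> Factor 3 Term1 | ε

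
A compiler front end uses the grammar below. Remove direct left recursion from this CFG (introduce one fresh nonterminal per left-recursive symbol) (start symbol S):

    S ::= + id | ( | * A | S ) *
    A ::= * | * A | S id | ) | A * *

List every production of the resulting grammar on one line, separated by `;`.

S ::= + id S' | ( S' | * A S'; A ::= * A' | * A A' | S id A' | ) A'; S' ::= ) * S' | ε; A' ::= * * A' | ε

Directly left-recursive nonterminals: S, A.
For S: α = {) *}, β = {+ id, (, * A}. Rewrite as S → β S' and S' → α S' | ε.
For A: α = {* *}, β = {*, * A, S id, )}. Rewrite as A → β A' and A' → α A' | ε.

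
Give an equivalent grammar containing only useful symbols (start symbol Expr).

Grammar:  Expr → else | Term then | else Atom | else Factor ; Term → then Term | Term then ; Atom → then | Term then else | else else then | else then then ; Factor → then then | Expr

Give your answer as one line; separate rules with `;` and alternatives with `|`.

Expr → else | else Atom | else Factor; Atom → then | else else then | else then then; Factor → then then | Expr

Generating nonterminals: {Atom, Expr, Factor}.
Reachable from Expr after that: {Atom, Expr, Factor}.
Removed useless symbols: {Term} and every production mentioning them.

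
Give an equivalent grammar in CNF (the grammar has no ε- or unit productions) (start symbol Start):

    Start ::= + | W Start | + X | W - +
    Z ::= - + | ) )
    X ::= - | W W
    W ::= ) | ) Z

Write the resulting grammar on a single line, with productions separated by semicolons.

Start ::= + | W Start | X1 X | W Y1; Z ::= X2 X1 | X3 X3; X ::= - | W W; W ::= ) | X3 Z; X1 ::= +; X2 ::= -; X3 ::= ); Y1 ::= X2 X1

Introduce a nonterminal for each terminal appearing in a rule of length ≥ 2: X1 → +, X2 → -, X3 → ).
Binarize each right-hand side of length ≥ 3 by chaining fresh nonterminals (Y1, Y2, …): affected rules were Start → W X2 X1.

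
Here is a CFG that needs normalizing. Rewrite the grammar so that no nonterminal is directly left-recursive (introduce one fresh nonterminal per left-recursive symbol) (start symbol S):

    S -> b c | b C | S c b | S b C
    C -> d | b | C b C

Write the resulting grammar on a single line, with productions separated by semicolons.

Directly left-recursive nonterminals: S, C.
For S: α = {c b, b C}, β = {b c, b C}. Rewrite as S → β S' and S' → α S' | ε.
For C: α = {b C}, β = {d, b}. Rewrite as C → β C' and C' → α C' | ε.

S -> b c S' | b C S'; C -> d C' | b C'; S' -> c b S' | b C S' | ε; C' -> b C C' | ε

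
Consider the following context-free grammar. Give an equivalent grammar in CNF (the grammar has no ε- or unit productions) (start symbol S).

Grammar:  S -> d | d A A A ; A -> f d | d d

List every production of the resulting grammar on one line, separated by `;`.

S -> d | X1 Y1; A -> X2 X1 | X1 X1; X1 -> d; X2 -> f; Y1 -> A Y2; Y2 -> A A

Introduce a nonterminal for each terminal appearing in a rule of length ≥ 2: X1 → d, X2 → f.
Binarize each right-hand side of length ≥ 3 by chaining fresh nonterminals (Y1, Y2, …): affected rules were S → X1 A A A.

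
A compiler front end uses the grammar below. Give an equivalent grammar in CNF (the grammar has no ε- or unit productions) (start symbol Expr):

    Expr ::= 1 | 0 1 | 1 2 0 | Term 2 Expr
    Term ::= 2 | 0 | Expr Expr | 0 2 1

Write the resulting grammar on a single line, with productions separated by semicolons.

Expr ::= 1 | X1 X2 | X2 Y1 | Term Y2; Term ::= 2 | 0 | Expr Expr | X1 Y3; X1 ::= 0; X2 ::= 1; X3 ::= 2; Y1 ::= X3 X1; Y2 ::= X3 Expr; Y3 ::= X3 X2

Introduce a nonterminal for each terminal appearing in a rule of length ≥ 2: X1 → 0, X2 → 1, X3 → 2.
Binarize each right-hand side of length ≥ 3 by chaining fresh nonterminals (Y1, Y2, …): affected rules were Expr → X2 X3 X1; Expr → Term X3 Expr; Term → X1 X3 X2.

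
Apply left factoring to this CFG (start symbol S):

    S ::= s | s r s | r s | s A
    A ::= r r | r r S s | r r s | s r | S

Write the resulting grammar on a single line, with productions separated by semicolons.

S has alternatives sharing prefix 's': factor to S → s S' with S' → ε | r s | A.
A has alternatives sharing prefix 'r r': factor to A → r r A' with A' → ε | S s | s.

S ::= r s | s S'; A ::= s r | S | r r A'; S' ::= ε | r s | A; A' ::= ε | S s | s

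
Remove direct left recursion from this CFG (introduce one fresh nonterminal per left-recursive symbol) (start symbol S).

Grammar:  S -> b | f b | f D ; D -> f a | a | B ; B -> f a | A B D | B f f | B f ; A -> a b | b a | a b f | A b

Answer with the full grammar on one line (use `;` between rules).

Directly left-recursive nonterminals: B, A.
For B: α = {f f, f}, β = {f a, A B D}. Rewrite as B → β B' and B' → α B' | ε.
For A: α = {b}, β = {a b, b a, a b f}. Rewrite as A → β A' and A' → α A' | ε.

S -> b | f b | f D; D -> f a | a | B; B -> f a B' | A B D B'; A -> a b A' | b a A' | a b f A'; B' -> f f B' | f B' | ε; A' -> b A' | ε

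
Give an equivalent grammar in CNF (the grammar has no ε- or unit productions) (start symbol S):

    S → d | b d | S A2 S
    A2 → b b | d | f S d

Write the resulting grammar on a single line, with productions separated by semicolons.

S → d | X1 X2 | S Y1; A2 → X1 X1 | d | X3 Y2; X1 → b; X2 → d; X3 → f; Y1 → A2 S; Y2 → S X2

Introduce a nonterminal for each terminal appearing in a rule of length ≥ 2: X1 → b, X2 → d, X3 → f.
Binarize each right-hand side of length ≥ 3 by chaining fresh nonterminals (Y1, Y2, …): affected rules were S → S A2 S; A2 → X3 S X2.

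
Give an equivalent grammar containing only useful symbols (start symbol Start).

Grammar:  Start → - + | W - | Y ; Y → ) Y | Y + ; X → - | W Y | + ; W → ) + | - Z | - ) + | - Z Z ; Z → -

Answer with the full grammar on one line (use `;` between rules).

Start → - + | W -; W → ) + | - Z | - ) + | - Z Z; Z → -

Generating nonterminals: {Start, W, X, Z}.
Reachable from Start after that: {Start, W, Z}.
Removed useless symbols: {X, Y} and every production mentioning them.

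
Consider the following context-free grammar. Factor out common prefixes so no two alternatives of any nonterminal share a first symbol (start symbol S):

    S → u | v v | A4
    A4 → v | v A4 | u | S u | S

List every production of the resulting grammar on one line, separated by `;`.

A4 has alternatives sharing prefix 'v': factor to A4 → v A4' with A4' → ε | A4.
A4 has alternatives sharing prefix 'S': factor to A4 → S A4'' with A4'' → u | ε.

S → u | v v | A4; A4 → u | v A4' | S A4''; A4' → ε | A4; A4'' → u | ε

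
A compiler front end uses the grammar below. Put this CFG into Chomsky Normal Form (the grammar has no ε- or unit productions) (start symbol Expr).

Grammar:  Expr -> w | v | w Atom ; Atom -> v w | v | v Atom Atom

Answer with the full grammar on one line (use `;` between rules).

Introduce a nonterminal for each terminal appearing in a rule of length ≥ 2: X1 → w, X2 → v.
Binarize each right-hand side of length ≥ 3 by chaining fresh nonterminals (Y1, Y2, …): affected rules were Atom → X2 Atom Atom.

Expr -> w | v | X1 Atom; Atom -> X2 X1 | v | X2 Y1; X1 -> w; X2 -> v; Y1 -> Atom Atom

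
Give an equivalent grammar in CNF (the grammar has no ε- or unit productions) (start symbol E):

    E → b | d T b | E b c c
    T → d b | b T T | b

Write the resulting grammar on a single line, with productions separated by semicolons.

E → b | X1 Y1 | E Y2; T → X1 X2 | X2 Y4 | b; X1 → d; X2 → b; X3 → c; Y1 → T X2; Y2 → X2 Y3; Y3 → X3 X3; Y4 → T T

Introduce a nonterminal for each terminal appearing in a rule of length ≥ 2: X1 → d, X2 → b, X3 → c.
Binarize each right-hand side of length ≥ 3 by chaining fresh nonterminals (Y1, Y2, …): affected rules were E → X1 T X2; E → E X2 X3 X3; T → X2 T T.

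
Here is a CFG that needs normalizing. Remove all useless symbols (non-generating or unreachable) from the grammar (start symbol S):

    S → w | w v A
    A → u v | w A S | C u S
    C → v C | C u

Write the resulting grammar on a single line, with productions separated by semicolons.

Generating nonterminals: {A, S}.
Reachable from S after that: {A, S}.
Removed useless symbols: {C} and every production mentioning them.

S → w | w v A; A → u v | w A S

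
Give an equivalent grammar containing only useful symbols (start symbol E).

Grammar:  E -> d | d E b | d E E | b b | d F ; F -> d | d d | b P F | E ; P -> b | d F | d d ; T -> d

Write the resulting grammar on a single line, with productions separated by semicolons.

Generating nonterminals: {E, F, P, T}.
Reachable from E after that: {E, F, P}.
Removed useless symbols: {T} and every production mentioning them.

E -> d | d E b | d E E | b b | d F; F -> d | d d | b P F | E; P -> b | d F | d d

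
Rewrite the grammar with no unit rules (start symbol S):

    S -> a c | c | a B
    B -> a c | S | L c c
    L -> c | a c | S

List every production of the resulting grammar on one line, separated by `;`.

Unit pairs: B ⇒* {S}; L ⇒* {S}.
Replace each nonterminal's rules with the union of the non-unit rules of every nonterminal it unit-derives.

S -> a c | c | a B; B -> a c | L c c | c | a B; L -> c | a c | a B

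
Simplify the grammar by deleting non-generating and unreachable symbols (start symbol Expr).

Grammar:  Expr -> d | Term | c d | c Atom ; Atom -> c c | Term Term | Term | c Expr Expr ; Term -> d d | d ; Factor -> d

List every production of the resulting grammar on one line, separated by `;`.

Generating nonterminals: {Atom, Expr, Factor, Term}.
Reachable from Expr after that: {Atom, Expr, Term}.
Removed useless symbols: {Factor} and every production mentioning them.

Expr -> d | Term | c d | c Atom; Atom -> c c | Term Term | Term | c Expr Expr; Term -> d d | d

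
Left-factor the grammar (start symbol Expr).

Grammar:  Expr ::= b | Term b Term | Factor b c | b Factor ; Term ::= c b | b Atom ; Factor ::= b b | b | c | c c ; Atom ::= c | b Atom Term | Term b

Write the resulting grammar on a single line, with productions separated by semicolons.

Expr ::= Term b Term | Factor b c | b Expr1; Term ::= c b | b Atom; Factor ::= b Factor1 | c Factor2; Atom ::= c | b Atom Term | Term b; Expr1 ::= ε | Factor; Factor1 ::= b | ε; Factor2 ::= ε | c

Expr has alternatives sharing prefix 'b': factor to Expr → b Expr1 with Expr1 → ε | Factor.
Factor has alternatives sharing prefix 'b': factor to Factor → b Factor1 with Factor1 → b | ε.
Factor has alternatives sharing prefix 'c': factor to Factor → c Factor2 with Factor2 → ε | c.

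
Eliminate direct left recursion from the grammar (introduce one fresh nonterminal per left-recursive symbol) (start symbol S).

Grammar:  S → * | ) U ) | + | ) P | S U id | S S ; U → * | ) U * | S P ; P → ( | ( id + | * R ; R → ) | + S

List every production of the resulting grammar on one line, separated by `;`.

S → * S' | ) U ) S' | + S' | ) P S'; U → * | ) U * | S P; P → ( | ( id + | * R; R → ) | + S; S' → U id S' | S S' | eps

S is directly left-recursive.
For S: α = {U id, S}, β = {*, ) U ), +, ) P}. Rewrite as S → β S' and S' → α S' | ε.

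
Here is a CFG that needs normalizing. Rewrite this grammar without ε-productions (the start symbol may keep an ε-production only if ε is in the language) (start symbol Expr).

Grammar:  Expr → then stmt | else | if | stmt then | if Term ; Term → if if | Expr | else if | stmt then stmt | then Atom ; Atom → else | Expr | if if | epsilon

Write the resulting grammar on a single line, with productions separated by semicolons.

Expr → then stmt | else | if | stmt then | if Term; Term → if if | Expr | else if | stmt then stmt | then Atom | then; Atom → else | Expr | if if

Nullable set = {Atom}.
ε ∉ L(G), so no ε-production is kept.
Expand every rule over subsets of its nullable positions: Term → then Atom gives then Atom | then.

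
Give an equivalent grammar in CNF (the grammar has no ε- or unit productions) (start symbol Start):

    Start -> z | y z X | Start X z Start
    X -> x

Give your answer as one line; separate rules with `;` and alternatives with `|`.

Start -> z | X1 Y1 | Start Y2; X -> x; X1 -> y; X2 -> z; Y1 -> X2 X; Y2 -> X Y3; Y3 -> X2 Start

Introduce a nonterminal for each terminal appearing in a rule of length ≥ 2: X1 → y, X2 → z.
Binarize each right-hand side of length ≥ 3 by chaining fresh nonterminals (Y1, Y2, …): affected rules were Start → X1 X2 X; Start → Start X X2 Start.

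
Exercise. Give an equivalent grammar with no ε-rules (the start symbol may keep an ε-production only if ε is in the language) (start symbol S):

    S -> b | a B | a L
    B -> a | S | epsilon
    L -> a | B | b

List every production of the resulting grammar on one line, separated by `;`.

S -> b | a B | a | a L; B -> a | S; L -> a | B | b

Nullable set = {B, L}.
ε ∉ L(G), so no ε-production is kept.
Expand every rule over subsets of its nullable positions: S → a B gives a B | a.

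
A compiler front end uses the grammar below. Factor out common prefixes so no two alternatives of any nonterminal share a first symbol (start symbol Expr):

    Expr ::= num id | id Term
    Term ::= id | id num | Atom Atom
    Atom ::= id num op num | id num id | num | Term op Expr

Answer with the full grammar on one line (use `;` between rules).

Term has alternatives sharing prefix 'id': factor to Term → id Term1 with Term1 → ε | num.
Atom has alternatives sharing prefix 'id num': factor to Atom → id num Atom1 with Atom1 → op num | id.

Expr ::= num id | id Term; Term ::= Atom Atom | id Term1; Atom ::= num | Term op Expr | id num Atom1; Term1 ::= ε | num; Atom1 ::= op num | id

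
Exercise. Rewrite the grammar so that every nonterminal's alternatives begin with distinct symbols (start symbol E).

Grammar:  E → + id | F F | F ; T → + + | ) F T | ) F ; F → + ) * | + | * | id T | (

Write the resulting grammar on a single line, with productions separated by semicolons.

E has alternatives sharing prefix 'F': factor to E → F E' with E' → F | ε.
T has alternatives sharing prefix ') F': factor to T → ) F T' with T' → T | ε.
F has alternatives sharing prefix '+': factor to F → + F' with F' → ) * | ε.

E → + id | F E'; T → + + | ) F T'; F → * | id T | ( | + F'; E' → F | ε; T' → T | ε; F' → ) * | ε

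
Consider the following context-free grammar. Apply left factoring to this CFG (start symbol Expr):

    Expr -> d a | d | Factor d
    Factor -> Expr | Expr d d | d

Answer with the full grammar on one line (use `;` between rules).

Expr -> Factor d | d Expr1; Factor -> d | Expr Factor1; Expr1 -> a | ε; Factor1 -> ε | d d

Expr has alternatives sharing prefix 'd': factor to Expr → d Expr1 with Expr1 → a | ε.
Factor has alternatives sharing prefix 'Expr': factor to Factor → Expr Factor1 with Factor1 → ε | d d.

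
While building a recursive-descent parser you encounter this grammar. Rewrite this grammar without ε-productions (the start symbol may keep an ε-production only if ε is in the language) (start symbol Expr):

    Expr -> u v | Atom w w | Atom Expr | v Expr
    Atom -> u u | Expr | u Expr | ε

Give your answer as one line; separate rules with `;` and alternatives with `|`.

Expr -> u v | Atom w w | w w | Atom Expr | v Expr; Atom -> u u | Expr | u Expr

The nullable symbols are {Atom}.
ε ∉ L(G), so no ε-production is kept.
Add the nullable-subset variants: Expr → Atom w w gives Atom w w | w w.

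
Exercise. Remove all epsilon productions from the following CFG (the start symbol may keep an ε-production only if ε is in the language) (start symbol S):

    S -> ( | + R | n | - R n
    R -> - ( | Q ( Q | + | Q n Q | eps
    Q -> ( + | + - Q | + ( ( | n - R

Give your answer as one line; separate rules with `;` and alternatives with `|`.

S -> ( | + R | + | n | - R n | - n; R -> - ( | Q ( Q | + | Q n Q; Q -> ( + | + - Q | + ( ( | n - R | n -

Nullable set = {R}.
ε ∉ L(G), so no ε-production is kept.
Add the nullable-subset variants: S → + R gives + R | +. S → - R n gives - R n | - n. Q → n - R gives n - R | n -.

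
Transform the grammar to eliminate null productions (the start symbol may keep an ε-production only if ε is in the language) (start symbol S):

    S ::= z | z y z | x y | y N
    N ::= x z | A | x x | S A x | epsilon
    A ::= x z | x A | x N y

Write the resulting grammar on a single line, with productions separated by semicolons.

Nullable nonterminals: {N}.
ε ∉ L(G), so no ε-production is kept.
For each production, add variants omitting each subset of nullable occurrences: S → y N gives y N | y. A → x N y gives x N y | x y.

S ::= z | z y z | x y | y N | y; N ::= x z | A | x x | S A x; A ::= x z | x A | x N y | x y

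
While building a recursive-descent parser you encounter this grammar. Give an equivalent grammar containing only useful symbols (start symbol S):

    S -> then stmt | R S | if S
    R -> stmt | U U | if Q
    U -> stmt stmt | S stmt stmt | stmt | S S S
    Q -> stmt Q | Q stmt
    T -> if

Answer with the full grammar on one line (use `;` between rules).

Generating nonterminals: {R, S, T, U}.
Reachable from S after that: {R, S, U}.
Removed useless symbols: {Q, T} and every production mentioning them.

S -> then stmt | R S | if S; R -> stmt | U U; U -> stmt stmt | S stmt stmt | stmt | S S S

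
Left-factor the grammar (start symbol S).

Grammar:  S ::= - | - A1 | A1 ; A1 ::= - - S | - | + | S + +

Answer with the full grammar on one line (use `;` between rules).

S ::= A1 | - S'; A1 ::= + | S + + | - A1'; S' ::= ε | A1; A1' ::= - S | ε

S has alternatives sharing prefix '-': factor to S → - S' with S' → ε | A1.
A1 has alternatives sharing prefix '-': factor to A1 → - A1' with A1' → - S | ε.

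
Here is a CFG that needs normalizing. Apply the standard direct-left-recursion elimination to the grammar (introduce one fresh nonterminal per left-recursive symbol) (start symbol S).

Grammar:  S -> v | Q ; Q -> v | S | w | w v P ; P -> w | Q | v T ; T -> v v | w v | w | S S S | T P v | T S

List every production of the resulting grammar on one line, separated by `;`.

S -> v | Q; Q -> v | S | w | w v P; P -> w | Q | v T; T -> v v T' | w v T' | w T' | S S S T'; T' -> P v T' | S T' | ε

Left recursion appears on T.
For T: α = {P v, S}, β = {v v, w v, w, S S S}. Rewrite as T → β T' and T' → α T' | ε.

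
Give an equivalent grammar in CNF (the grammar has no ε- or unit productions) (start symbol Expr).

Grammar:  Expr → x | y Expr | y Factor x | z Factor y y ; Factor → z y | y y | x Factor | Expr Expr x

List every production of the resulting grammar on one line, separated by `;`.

Expr → x | X1 Expr | X1 Y1 | X3 Y2; Factor → X3 X1 | X1 X1 | X2 Factor | Expr Y4; X1 → y; X2 → x; X3 → z; Y1 → Factor X2; Y2 → Factor Y3; Y3 → X1 X1; Y4 → Expr X2

Introduce a nonterminal for each terminal appearing in a rule of length ≥ 2: X1 → y, X2 → x, X3 → z.
Binarize each right-hand side of length ≥ 3 by chaining fresh nonterminals (Y1, Y2, …): affected rules were Expr → X1 Factor X2; Expr → X3 Factor X1 X1; Factor → Expr Expr X2.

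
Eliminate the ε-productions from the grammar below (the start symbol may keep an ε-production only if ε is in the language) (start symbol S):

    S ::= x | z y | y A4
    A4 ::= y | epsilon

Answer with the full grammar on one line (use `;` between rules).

The nullable symbols are {A4}.
ε ∉ L(G), so no ε-production is kept.
Expand every rule over subsets of its nullable positions: S → y A4 gives y A4 | y.

S ::= x | z y | y A4 | y; A4 ::= y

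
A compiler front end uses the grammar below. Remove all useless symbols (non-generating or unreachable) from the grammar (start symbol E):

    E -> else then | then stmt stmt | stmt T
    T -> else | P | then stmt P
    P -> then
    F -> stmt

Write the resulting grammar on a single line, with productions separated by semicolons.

Generating nonterminals: {E, F, P, T}.
Reachable from E after that: {E, P, T}.
Removed useless symbols: {F} and every production mentioning them.

E -> else then | then stmt stmt | stmt T; T -> else | P | then stmt P; P -> then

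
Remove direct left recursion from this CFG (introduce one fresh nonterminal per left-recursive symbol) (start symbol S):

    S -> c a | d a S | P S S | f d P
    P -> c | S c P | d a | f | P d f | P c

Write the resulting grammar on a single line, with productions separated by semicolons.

S -> c a | d a S | P S S | f d P; P -> c P' | S c P P' | d a P' | f P'; P' -> d f P' | c P' | eps

Left recursion appears on P.
For P: α = {d f, c}, β = {c, S c P, d a, f}. Rewrite as P → β P' and P' → α P' | ε.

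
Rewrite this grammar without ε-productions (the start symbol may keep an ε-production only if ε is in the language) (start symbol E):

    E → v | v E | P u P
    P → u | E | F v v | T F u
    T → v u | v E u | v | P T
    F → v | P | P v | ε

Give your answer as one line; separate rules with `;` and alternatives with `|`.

E → v | v E | P u P; P → u | E | F v v | v v | T F u | T u; T → v u | v E u | v | P T; F → v | P | P v

Nullable nonterminals: {F}.
ε ∉ L(G), so no ε-production is kept.
For each production, add variants omitting each subset of nullable occurrences: P → F v v gives F v v | v v. P → T F u gives T F u | T u.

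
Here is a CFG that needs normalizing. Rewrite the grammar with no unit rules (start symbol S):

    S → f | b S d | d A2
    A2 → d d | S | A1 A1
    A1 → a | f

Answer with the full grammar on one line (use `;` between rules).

S → f | b S d | d A2; A2 → d d | A1 A1 | f | b S d | d A2; A1 → a | f

Unit pairs: A2 ⇒* {S}.
For every A with A ⇒* B via unit rules, add B's non-unit alternatives to A; then delete every rule of the form X → Y.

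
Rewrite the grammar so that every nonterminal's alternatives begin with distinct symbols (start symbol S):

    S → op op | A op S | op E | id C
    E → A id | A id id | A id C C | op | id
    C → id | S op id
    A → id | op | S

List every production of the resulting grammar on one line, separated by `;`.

S → A op S | id C | op S'; E → op | id | A id E'; C → id | S op id; A → id | op | S; S' → op | E; E' → epsilon | id | C C

S has alternatives sharing prefix 'op': factor to S → op S' with S' → op | E.
E has alternatives sharing prefix 'A id': factor to E → A id E' with E' → ε | id | C C.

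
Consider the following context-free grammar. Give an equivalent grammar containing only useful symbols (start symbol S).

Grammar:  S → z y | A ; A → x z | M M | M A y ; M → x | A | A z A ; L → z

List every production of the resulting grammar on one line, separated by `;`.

S → z y | A; A → x z | M M | M A y; M → x | A | A z A

Generating nonterminals: {A, L, M, S}.
Reachable from S after that: {A, M, S}.
Removed useless symbols: {L} and every production mentioning them.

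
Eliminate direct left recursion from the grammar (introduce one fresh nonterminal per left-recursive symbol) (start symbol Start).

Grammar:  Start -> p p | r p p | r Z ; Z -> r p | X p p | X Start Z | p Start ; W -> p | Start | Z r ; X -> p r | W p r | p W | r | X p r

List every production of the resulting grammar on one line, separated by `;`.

Start -> p p | r p p | r Z; Z -> r p | X p p | X Start Z | p Start; W -> p | Start | Z r; X -> p r X1 | W p r X1 | p W X1 | r X1; X1 -> p r X1 | ε

X is directly left-recursive.
For X: α = {p r}, β = {p r, W p r, p W, r}. Rewrite as X → β X1 and X1 → α X1 | ε.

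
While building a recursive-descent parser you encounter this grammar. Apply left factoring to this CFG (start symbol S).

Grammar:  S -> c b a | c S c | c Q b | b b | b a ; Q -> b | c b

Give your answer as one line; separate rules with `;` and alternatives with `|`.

S has alternatives sharing prefix 'c': factor to S → c S' with S' → b a | S c | Q b.
S has alternatives sharing prefix 'b': factor to S → b S'' with S'' → b | a.

S -> c S' | b S''; Q -> b | c b; S' -> b a | S c | Q b; S'' -> b | a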